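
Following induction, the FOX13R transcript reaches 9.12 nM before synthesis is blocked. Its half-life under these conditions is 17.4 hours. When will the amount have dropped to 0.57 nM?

0.57/9.12 = 1/16, so 4 half-lives have elapsed.
t = 4 × 17.4 = 69.6 hours.

69.6 hours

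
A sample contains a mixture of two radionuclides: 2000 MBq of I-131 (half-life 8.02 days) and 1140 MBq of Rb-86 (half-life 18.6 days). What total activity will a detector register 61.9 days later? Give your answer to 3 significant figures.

I-131: 2000 × (1/2)^(61.9/8.02) = 2000 × (1/2)^7.7182 ≈ 9.4977 MBq.
Rb-86: 1140 × (1/2)^(61.9/18.6) = 1140 × (1/2)^3.328 ≈ 113.52 MBq.
Total = 9.4977 + 113.52 ≈ 123.02 MBq.

123 MBq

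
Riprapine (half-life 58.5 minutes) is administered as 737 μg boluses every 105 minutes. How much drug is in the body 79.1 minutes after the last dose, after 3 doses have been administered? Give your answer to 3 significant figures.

The 3 doses were given 289.1, 184.1, 79.1 minutes ago.
Total = 737·(1/2)^(289.1/58.5) + 737·(1/2)^(184.1/58.5) + 737·(1/2)^(79.1/58.5)
      = 23.978 + 83.2 + 288.69 ≈ 395.87 μg.

396 μg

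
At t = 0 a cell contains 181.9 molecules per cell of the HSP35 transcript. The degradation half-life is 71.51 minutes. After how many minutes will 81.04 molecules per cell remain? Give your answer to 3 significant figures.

83.4 minutes

Fraction remaining = 81.04/181.9 ≈ 0.44552.
n = log₂(181.9/81.04) = ln(2.2446)/ln 2 ≈ 1.1664 half-lives.
t = n × t½ = 1.1664 × 71.51 ≈ 83.412 minutes.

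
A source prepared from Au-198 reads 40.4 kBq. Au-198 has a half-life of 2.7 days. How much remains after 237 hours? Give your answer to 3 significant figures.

Convert the elapsed time: 237 hours = 9.875 days.
Number of half-lives: n = 9.875/2.7 ≈ 3.6574.
Remaining = 40.4 × (1/2)^3.6574 = 40.4 × 0.079252 ≈ 3.2018 kBq.

3.20 kBq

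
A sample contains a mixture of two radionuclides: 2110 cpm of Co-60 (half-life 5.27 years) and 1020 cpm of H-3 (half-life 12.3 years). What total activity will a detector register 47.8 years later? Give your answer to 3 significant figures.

Co-60: 2110 × (1/2)^(47.8/5.27) = 2110 × (1/2)^9.0702 ≈ 3.9253 cpm.
H-3: 1020 × (1/2)^(47.8/12.3) = 1020 × (1/2)^3.8862 ≈ 68.983 cpm.
Total = 3.9253 + 68.983 ≈ 72.909 cpm.

72.9 cpm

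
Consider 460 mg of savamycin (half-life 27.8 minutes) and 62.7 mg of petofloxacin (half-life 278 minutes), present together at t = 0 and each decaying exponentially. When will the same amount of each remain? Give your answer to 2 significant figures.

89 minutes

Set 460·(1/2)^(t/27.8) = 62.7·(1/2)^(t/278).
Taking log₂: log₂(460/62.7) = t·(1/27.8 − 1/278).
log₂(7.3365) = 2.8751; 1/27.8 − 1/278 = 0.032374.
t = 2.8751 / 0.032374 ≈ 88.809 minutes.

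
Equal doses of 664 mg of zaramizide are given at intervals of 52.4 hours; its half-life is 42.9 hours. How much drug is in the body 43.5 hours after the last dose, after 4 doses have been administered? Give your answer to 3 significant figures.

The 4 doses were given 200.7, 148.3, 95.9, 43.5 hours ago.
Total = 664·(1/2)^(200.7/42.9) + 664·(1/2)^(148.3/42.9) + 664·(1/2)^(95.9/42.9) + 664·(1/2)^(43.5/42.9)
      = 25.933 + 60.471 + 141.01 + 328.8 ≈ 556.21 mg.

556 mg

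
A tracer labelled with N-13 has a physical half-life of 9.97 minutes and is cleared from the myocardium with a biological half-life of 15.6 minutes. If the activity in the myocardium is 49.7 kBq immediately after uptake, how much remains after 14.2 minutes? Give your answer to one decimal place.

9.9 kBq

1/t_eff = 1/t_phys + 1/t_biol = 1/9.97 + 1/15.6 = 0.1644 per minute.
t_eff = 9.97 × 15.6 / (9.97 + 15.6) ≈ 6.0826 minutes.
Remaining = 49.7 × (1/2)^(14.2/6.0826) = 49.7 × (1/2)^2.3345 ≈ 9.8536 kBq.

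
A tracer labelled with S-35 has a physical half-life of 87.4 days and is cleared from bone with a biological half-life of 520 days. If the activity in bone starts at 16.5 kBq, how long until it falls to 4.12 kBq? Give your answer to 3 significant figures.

1/t_eff = 1/t_phys + 1/t_biol = 1/87.4 + 1/520 = 0.013365 per day.
t_eff = 87.4 × 520 / (87.4 + 520) ≈ 74.824 days.
n = log₂(16.5/4.12) ≈ 2.0017; t = 2.0017 × 74.824 ≈ 149.78 days.

150 days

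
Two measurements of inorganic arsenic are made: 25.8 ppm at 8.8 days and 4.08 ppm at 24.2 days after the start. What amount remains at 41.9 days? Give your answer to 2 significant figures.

0.49 ppm

Over Δt = 24.2 − 8.8 = 15.4 days, the level fell by a factor of 25.8/4.08 ≈ 6.3235.
n = log₂(6.3235) ≈ 2.6607 half-lives, so t½ = 15.4/2.6607 ≈ 5.7879 days.
From t = 24.2 to t = 41.9: 4.08 × (1/2)^((41.9−24.2)/5.7879) ≈ 0.48987 ppm.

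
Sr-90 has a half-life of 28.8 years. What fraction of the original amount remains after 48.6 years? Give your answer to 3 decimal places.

n = 48.6/28.8 ≈ 1.6875 half-lives.
Fraction remaining = (1/2)^1.6875 ≈ 0.31046.

0.310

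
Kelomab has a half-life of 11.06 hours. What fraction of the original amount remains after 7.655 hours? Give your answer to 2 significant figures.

n = 7.655/11.06 ≈ 0.69213 half-lives.
Fraction remaining = (1/2)^0.69213 ≈ 0.61894.

0.62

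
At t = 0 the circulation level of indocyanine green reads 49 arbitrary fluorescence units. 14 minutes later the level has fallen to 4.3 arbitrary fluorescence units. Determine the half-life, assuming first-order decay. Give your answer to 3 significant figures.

A/A₀ = 4.3/49 ≈ 0.087755.
n = log₂(11.395) ≈ 3.5104 half-lives elapsed in 14 minutes.
t½ = 14/3.5104 ≈ 3.9882 minutes.

3.99 minutes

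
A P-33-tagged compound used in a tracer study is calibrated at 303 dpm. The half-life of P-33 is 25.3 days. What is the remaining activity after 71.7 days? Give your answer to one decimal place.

Number of half-lives: n = 71.7/25.3 ≈ 2.834.
Remaining = 303 × (1/2)^2.834 = 303 × 0.14024 ≈ 42.494 dpm.

42.5 dpm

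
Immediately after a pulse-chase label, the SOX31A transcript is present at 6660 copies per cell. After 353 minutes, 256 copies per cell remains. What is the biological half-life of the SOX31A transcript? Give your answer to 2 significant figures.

A/A₀ = 256/6660 ≈ 0.038438.
n = log₂(26.016) ≈ 4.7013 half-lives elapsed in 353 minutes.
t½ = 353/4.7013 ≈ 75.086 minutes.

75 minutes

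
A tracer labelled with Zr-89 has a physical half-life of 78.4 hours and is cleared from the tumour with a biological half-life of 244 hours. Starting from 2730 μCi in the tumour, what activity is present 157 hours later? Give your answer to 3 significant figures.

1/t_eff = 1/t_phys + 1/t_biol = 1/78.4 + 1/244 = 0.016853 per hour.
t_eff = 78.4 × 244 / (78.4 + 244) ≈ 59.335 hours.
Remaining = 2730 × (1/2)^(157/59.335) = 2730 × (1/2)^2.646 ≈ 436.15 μCi.

436 μCi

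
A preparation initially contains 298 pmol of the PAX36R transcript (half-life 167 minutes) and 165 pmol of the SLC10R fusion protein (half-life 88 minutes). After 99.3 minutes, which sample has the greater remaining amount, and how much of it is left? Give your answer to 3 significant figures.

PAX36R transcript: 298 × (1/2)^0.59461 ≈ 197.34 pmol.
SLC10R fusion protein: 165 × (1/2)^1.1284 ≈ 75.474 pmol.
PAX36R transcript has more remaining, at ≈ 197.34 pmol.

PAX36R transcript, 197 pmol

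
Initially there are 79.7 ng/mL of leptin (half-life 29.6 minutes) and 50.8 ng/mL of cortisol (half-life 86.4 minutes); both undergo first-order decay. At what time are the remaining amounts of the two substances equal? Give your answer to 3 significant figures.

Set 79.7·(1/2)^(t/29.6) = 50.8·(1/2)^(t/86.4).
Taking log₂: log₂(79.7/50.8) = t·(1/29.6 − 1/86.4).
log₂(1.5689) = 0.64975; 1/29.6 − 1/86.4 = 0.02221.
t = 0.64975 / 0.02221 ≈ 29.255 minutes.

29.3 minutes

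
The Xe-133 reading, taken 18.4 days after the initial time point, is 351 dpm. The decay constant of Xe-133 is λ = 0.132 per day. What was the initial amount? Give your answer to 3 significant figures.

t½ = ln 2 / λ = 0.69315 / 0.132 ≈ 5.2511 days.
Number of half-lives elapsed: n = 18.4/5.2511 ≈ 3.504.
A₀ = A × 2^n = 351 × 2^3.504 = 351 × 11.345 ≈ 3982.2 dpm.

3980 dpm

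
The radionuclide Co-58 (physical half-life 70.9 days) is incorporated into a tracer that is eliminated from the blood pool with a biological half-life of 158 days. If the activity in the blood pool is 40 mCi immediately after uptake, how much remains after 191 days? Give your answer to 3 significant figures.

1/t_eff = 1/t_phys + 1/t_biol = 1/70.9 + 1/158 = 0.020433 per day.
t_eff = 70.9 × 158 / (70.9 + 158) ≈ 48.939 days.
Remaining = 40 × (1/2)^(191/48.939) = 40 × (1/2)^3.9028 ≈ 2.6742 mCi.

2.67 mCi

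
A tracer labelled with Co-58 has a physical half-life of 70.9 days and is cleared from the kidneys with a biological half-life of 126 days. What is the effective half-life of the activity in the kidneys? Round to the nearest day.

1/t_eff = 1/t_phys + 1/t_biol = 1/70.9 + 1/126 = 0.022041 per day.
t_eff = 70.9 × 126 / (70.9 + 126) ≈ 45.37 days.

45 days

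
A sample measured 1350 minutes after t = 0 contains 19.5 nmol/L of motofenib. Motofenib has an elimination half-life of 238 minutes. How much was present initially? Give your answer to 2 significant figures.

Number of half-lives elapsed: n = 1350/238 ≈ 5.6723.
A₀ = A × 2^n = 19.5 × 2^5.6723 = 19.5 × 50.994 ≈ 994.39 nmol/L.

990 nmol/L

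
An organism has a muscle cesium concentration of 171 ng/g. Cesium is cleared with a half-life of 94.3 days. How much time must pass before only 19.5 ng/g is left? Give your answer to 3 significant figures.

Fraction remaining = 19.5/171 ≈ 0.11404.
n = log₂(171/19.5) = ln(8.7692)/ln 2 ≈ 3.1325 half-lives.
t = n × t½ = 3.1325 × 94.3 ≈ 295.39 days.

295 days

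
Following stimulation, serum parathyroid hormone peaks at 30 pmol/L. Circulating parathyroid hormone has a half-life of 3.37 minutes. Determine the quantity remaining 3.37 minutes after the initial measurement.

Elapsed time is 1 half-life (3.37/3.37).
Each half-life halves the amount: 30 × (1/2)^1 = 30/2 = 15 pmol/L.

15 pmol/L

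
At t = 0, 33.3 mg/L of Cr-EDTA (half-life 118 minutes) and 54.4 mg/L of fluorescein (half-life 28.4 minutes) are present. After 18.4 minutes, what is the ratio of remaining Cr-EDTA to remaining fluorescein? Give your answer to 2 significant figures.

Cr-EDTA: 33.3 × (1/2)^(18.4/118) = 33.3 × (1/2)^0.15593 ≈ 29.888 mg/L.
fluorescein: 54.4 × (1/2)^(18.4/28.4) = 54.4 × (1/2)^0.64789 ≈ 34.719 mg/L.
Ratio ≈ 29.888 / 34.719 ≈ 0.86087.

0.86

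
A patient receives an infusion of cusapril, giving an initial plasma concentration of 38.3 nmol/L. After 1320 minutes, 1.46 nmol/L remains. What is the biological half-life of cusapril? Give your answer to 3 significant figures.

A/A₀ = 1.46/38.3 ≈ 0.03812.
n = log₂(26.233) ≈ 4.7133 half-lives elapsed in 1320 minutes.
t½ = 1320/4.7133 ≈ 280.06 minutes.

280 minutes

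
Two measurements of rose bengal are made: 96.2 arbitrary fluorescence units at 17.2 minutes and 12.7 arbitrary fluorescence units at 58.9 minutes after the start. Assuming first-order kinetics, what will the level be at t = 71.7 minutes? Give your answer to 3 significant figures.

6.82 arbitrary fluorescence units

Over Δt = 58.9 − 17.2 = 41.7 minutes, the level fell by a factor of 96.2/12.7 ≈ 7.5748.
n = log₂(7.5748) ≈ 2.9212 half-lives, so t½ = 41.7/2.9212 ≈ 14.275 minutes.
From t = 58.9 to t = 71.7: 12.7 × (1/2)^((71.7−58.9)/14.275) ≈ 6.8215 arbitrary fluorescence units.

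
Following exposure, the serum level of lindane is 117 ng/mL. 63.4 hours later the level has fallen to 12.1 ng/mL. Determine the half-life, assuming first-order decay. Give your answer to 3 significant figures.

A/A₀ = 12.1/117 ≈ 0.10342.
n = log₂(9.6694) ≈ 3.2734 half-lives elapsed in 63.4 hours.
t½ = 63.4/3.2734 ≈ 19.368 hours.

19.4 hours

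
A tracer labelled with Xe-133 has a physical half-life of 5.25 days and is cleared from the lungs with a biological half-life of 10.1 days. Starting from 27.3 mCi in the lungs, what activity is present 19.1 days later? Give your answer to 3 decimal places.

0.591 mCi

1/t_eff = 1/t_phys + 1/t_biol = 1/5.25 + 1/10.1 = 0.28949 per day.
t_eff = 5.25 × 10.1 / (5.25 + 10.1) ≈ 3.4544 days.
Remaining = 27.3 × (1/2)^(19.1/3.4544) = 27.3 × (1/2)^5.5292 ≈ 0.59117 mCi.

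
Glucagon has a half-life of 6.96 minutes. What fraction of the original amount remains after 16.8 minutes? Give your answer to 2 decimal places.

n = 16.8/6.96 ≈ 2.4138 half-lives.
Fraction remaining = (1/2)^2.4138 ≈ 0.18766.

0.19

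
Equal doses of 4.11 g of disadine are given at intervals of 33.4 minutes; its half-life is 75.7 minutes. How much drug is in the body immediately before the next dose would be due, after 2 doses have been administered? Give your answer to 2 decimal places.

The 2 doses were given 66.8, 33.4 minutes ago.
Total = 4.11·(1/2)^(66.8/75.7) + 4.11·(1/2)^(33.4/75.7)
      = 2.2295 + 3.0271 ≈ 5.2566 g.

5.26 g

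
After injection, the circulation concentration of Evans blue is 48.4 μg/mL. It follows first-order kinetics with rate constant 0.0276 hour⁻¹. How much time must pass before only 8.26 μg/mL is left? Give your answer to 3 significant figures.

t½ = ln 2 / λ = 0.69315 / 0.0276 ≈ 25.114 hours.
Fraction remaining = 8.26/48.4 ≈ 0.17066.
n = log₂(48.4/8.26) = ln(5.8596)/ln 2 ≈ 2.5508 half-lives.
t = n × t½ = 2.5508 × 25.114 ≈ 64.061 hours.

64.1 hours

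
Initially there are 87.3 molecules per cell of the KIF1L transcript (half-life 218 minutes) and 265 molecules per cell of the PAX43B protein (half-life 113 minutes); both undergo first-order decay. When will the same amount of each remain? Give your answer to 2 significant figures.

Set 87.3·(1/2)^(t/218) = 265·(1/2)^(t/113).
Taking log₂: log₂(87.3/265) = t·(1/218 − 1/113).
log₂(0.32943) = -1.6019; 1/218 − 1/113 = -0.0042624.
t = -1.6019 / -0.0042624 ≈ 375.83 minutes.

380 minutes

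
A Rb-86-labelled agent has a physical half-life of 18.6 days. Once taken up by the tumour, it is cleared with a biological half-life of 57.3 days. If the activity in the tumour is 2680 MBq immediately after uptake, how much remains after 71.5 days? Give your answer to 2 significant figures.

79 MBq

1/t_eff = 1/t_phys + 1/t_biol = 1/18.6 + 1/57.3 = 0.071215 per day.
t_eff = 18.6 × 57.3 / (18.6 + 57.3) ≈ 14.042 days.
Remaining = 2680 × (1/2)^(71.5/14.042) = 2680 × (1/2)^5.0919 ≈ 78.581 MBq.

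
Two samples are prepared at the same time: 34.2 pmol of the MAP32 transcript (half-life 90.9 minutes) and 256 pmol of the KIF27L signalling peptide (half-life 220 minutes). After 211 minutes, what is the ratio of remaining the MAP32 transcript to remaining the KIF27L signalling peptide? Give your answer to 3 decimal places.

0.052

MAP32 transcript: 34.2 × (1/2)^(211/90.9) = 34.2 × (1/2)^2.3212 ≈ 6.8433 pmol.
KIF27L signalling peptide: 256 × (1/2)^(211/220) = 256 × (1/2)^0.95909 ≈ 131.68 pmol.
Ratio ≈ 6.8433 / 131.68 ≈ 0.051969.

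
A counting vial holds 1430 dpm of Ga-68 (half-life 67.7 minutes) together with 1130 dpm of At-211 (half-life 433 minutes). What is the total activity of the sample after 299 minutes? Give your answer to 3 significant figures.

767 dpm

Ga-68: 1430 × (1/2)^(299/67.7) = 1430 × (1/2)^4.4165 ≈ 66.961 dpm.
At-211: 1130 × (1/2)^(299/433) = 1130 × (1/2)^0.69053 ≈ 700.18 dpm.
Total = 66.961 + 700.18 ≈ 767.14 dpm.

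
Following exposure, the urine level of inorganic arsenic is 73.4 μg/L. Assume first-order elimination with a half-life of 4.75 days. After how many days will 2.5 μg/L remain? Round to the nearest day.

Fraction remaining = 2.5/73.4 ≈ 0.03406.
n = log₂(73.4/2.5) = ln(29.36)/ln 2 ≈ 4.8758 half-lives.
t = n × t½ = 4.8758 × 4.75 ≈ 23.16 days.

23 days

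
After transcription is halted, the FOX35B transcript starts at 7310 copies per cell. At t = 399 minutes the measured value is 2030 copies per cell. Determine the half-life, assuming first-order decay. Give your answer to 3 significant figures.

A/A₀ = 2030/7310 ≈ 0.2777.
n = log₂(3.601) ≈ 1.8484 half-lives elapsed in 399 minutes.
t½ = 399/1.8484 ≈ 215.86 minutes.

216 minutes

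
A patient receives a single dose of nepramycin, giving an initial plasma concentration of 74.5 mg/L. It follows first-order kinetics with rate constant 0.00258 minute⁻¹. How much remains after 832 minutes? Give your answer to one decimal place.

8.7 mg/L

t½ = ln 2 / k = 0.69315 / 0.00258 ≈ 268.66 minutes.
Number of half-lives: n = 832/268.66 ≈ 3.0968.
Remaining = 74.5 × (1/2)^3.0968 = 74.5 × 0.11689 ≈ 8.708 mg/L.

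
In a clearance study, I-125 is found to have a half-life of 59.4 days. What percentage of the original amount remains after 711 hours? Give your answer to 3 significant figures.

70.8%

711 hours = 29.625 days.
n = 29.625/59.4 ≈ 0.49874 half-lives.
Fraction remaining = (1/2)^0.49874 ≈ 0.70773, i.e. 70.773%.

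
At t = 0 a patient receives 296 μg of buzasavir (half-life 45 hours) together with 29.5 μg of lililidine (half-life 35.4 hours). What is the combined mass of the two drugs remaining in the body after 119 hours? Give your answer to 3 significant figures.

buzasavir: 296 × (1/2)^(119/45) = 296 × (1/2)^2.6444 ≈ 47.341 μg.
lililidine: 29.5 × (1/2)^(119/35.4) = 29.5 × (1/2)^3.3616 ≈ 2.87 μg.
Total = 47.341 + 2.87 ≈ 50.211 μg.

50.2 μg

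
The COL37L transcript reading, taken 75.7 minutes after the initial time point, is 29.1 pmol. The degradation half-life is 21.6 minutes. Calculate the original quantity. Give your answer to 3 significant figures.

Number of half-lives elapsed: n = 75.7/21.6 ≈ 3.5046.
A₀ = A × 2^n = 29.1 × 2^3.5046 = 29.1 × 11.35 ≈ 330.29 pmol.

330 pmol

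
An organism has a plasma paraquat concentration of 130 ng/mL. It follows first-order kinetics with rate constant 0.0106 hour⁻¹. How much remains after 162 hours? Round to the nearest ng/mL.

23 ng/mL

t½ = ln 2 / λ = 0.69315 / 0.0106 ≈ 65.391 hours.
Number of half-lives: n = 162/65.391 ≈ 2.4774.
Remaining = 130 × (1/2)^2.4774 = 130 × 0.17957 ≈ 23.344 ng/mL.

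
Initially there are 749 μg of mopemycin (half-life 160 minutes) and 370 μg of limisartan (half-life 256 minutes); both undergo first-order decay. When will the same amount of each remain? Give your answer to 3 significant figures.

434 minutes

Set 749·(1/2)^(t/160) = 370·(1/2)^(t/256).
Taking log₂: log₂(749/370) = t·(1/160 − 1/256).
log₂(2.0243) = 1.0174; 1/160 − 1/256 = 0.0023438.
t = 1.0174 / 0.0023438 ≈ 434.11 minutes.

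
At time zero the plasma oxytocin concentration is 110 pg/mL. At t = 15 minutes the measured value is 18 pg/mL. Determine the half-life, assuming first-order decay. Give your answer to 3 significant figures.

5.74 minutes

A/A₀ = 18/110 ≈ 0.16364.
n = log₂(6.1111) ≈ 2.6114 half-lives elapsed in 15 minutes.
t½ = 15/2.6114 ≈ 5.744 minutes.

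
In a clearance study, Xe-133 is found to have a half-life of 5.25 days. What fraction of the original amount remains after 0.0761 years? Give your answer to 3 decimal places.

0.0761 years = 27.7765 days.
n = 27.7765/5.25 ≈ 5.2908 half-lives.
Fraction remaining = (1/2)^5.2908 ≈ 0.025546.

0.026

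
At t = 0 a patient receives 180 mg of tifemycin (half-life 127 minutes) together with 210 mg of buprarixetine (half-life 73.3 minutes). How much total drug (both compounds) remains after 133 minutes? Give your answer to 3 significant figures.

tifemycin: 180 × (1/2)^(133/127) = 180 × (1/2)^1.0472 ≈ 87.1 mg.
buprarixetine: 210 × (1/2)^(133/73.3) = 210 × (1/2)^1.8145 ≈ 59.705 mg.
Total = 87.1 + 59.705 ≈ 146.81 mg.

147 mg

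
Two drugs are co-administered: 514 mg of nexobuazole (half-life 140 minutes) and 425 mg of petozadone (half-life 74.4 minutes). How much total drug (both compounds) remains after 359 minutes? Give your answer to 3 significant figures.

102 mg

nexobuazole: 514 × (1/2)^(359/140) = 514 × (1/2)^2.5643 ≈ 86.903 mg.
petozadone: 425 × (1/2)^(359/74.4) = 425 × (1/2)^4.8253 ≈ 14.991 mg.
Total = 86.903 + 14.991 ≈ 101.89 mg.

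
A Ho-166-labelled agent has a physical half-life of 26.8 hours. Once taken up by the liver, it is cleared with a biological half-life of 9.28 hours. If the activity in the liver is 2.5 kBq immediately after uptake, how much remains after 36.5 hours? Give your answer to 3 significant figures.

1/t_eff = 1/t_phys + 1/t_biol = 1/26.8 + 1/9.28 = 0.14507 per hour.
t_eff = 26.8 × 9.28 / (26.8 + 9.28) ≈ 6.8931 hours.
Remaining = 2.5 × (1/2)^(36.5/6.8931) = 2.5 × (1/2)^5.2951 ≈ 0.063672 kBq.

0.0637 kBq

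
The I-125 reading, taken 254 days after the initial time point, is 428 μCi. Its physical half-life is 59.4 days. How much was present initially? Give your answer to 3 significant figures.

8290 μCi

Number of half-lives elapsed: n = 254/59.4 ≈ 4.2761.
A₀ = A × 2^n = 428 × 2^4.2761 = 428 × 19.375 ≈ 8292.3 μCi.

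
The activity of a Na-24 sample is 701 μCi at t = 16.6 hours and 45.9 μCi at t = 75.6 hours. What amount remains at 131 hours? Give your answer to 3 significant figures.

Over Δt = 75.6 − 16.6 = 59 hours, the level fell by a factor of 701/45.9 ≈ 15.272.
n = log₂(15.272) ≈ 3.9328 half-lives, so t½ = 59/3.9328 ≈ 15.002 hours.
From t = 75.6 to t = 131: 45.9 × (1/2)^((131−75.6)/15.002) ≈ 3.5493 μCi.

3.55 μCi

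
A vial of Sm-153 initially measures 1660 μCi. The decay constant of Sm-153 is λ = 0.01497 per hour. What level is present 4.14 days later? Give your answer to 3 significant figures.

t½ = ln 2 / λ = 0.69315 / 0.01497 ≈ 46.302 hours.
Convert the elapsed time: 4.14 days = 99.36 hours.
Number of half-lives: n = 99.36/46.302 ≈ 2.1459.
Remaining = 1660 × (1/2)^2.1459 = 1660 × 0.22596 ≈ 375.09 μCi.

375 μCi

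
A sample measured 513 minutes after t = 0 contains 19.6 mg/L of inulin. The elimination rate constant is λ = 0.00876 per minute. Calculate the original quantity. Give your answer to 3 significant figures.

t½ = ln 2 / λ = 0.69315 / 0.00876 ≈ 79.126 minutes.
Number of half-lives elapsed: n = 513/79.126 ≈ 6.4833.
A₀ = A × 2^n = 19.6 × 2^6.4833 = 19.6 × 89.468 ≈ 1753.6 mg/L.

1750 mg/L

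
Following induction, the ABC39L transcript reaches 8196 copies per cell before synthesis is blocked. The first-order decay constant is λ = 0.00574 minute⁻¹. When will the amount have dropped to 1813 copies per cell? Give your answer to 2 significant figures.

t½ = ln 2 / λ = 0.69315 / 0.00574 ≈ 120.76 minutes.
Fraction remaining = 1813/8196 ≈ 0.22121.
n = log₂(8196/1813) = ln(4.5207)/ln 2 ≈ 2.1765 half-lives.
t = n × t½ = 2.1765 × 120.76 ≈ 262.83 minutes.

260 minutes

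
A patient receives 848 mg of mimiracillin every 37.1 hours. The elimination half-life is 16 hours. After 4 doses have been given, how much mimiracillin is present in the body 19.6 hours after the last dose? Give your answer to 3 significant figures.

The 4 doses were given 130.9, 93.8, 56.7, 19.6 hours ago.
Total = 848·(1/2)^(130.9/16) + 848·(1/2)^(93.8/16) + 848·(1/2)^(56.7/16) + 848·(1/2)^(19.6/16)
      = 2.9214 + 14.575 + 72.714 + 362.77 ≈ 452.98 mg.

453 mg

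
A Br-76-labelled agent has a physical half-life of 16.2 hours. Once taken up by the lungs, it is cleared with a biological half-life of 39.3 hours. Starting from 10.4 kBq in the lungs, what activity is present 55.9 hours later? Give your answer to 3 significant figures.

1/t_eff = 1/t_phys + 1/t_biol = 1/16.2 + 1/39.3 = 0.087174 per hour.
t_eff = 16.2 × 39.3 / (16.2 + 39.3) ≈ 11.471 hours.
Remaining = 10.4 × (1/2)^(55.9/11.471) = 10.4 × (1/2)^4.873 ≈ 0.3549 kBq.

0.355 kBq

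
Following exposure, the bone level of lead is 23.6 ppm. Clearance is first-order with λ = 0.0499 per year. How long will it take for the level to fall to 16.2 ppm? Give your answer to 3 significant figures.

7.54 years

t½ = ln 2 / λ = 0.69315 / 0.0499 ≈ 13.891 years.
Fraction remaining = 16.2/23.6 ≈ 0.68644.
n = log₂(23.6/16.2) = ln(1.4568)/ln 2 ≈ 0.54279 half-lives.
t = n × t½ = 0.54279 × 13.891 ≈ 7.5398 years.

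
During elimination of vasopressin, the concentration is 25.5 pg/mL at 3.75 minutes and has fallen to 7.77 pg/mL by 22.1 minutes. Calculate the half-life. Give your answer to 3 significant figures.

10.7 minutes

Over Δt = 22.1 − 3.75 = 18.35 minutes, the level fell by a factor of 25.5/7.77 ≈ 3.2819.
n = log₂(3.2819) ≈ 1.7145 half-lives, so t½ = 18.35/1.7145 ≈ 10.703 minutes.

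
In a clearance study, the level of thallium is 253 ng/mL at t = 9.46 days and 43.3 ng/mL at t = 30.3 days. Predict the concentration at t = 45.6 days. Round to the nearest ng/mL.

Over Δt = 30.3 − 9.46 = 20.84 days, the level fell by a factor of 253/43.3 ≈ 5.843.
n = log₂(5.843) ≈ 2.5467 half-lives, so t½ = 20.84/2.5467 ≈ 8.1831 days.
From t = 30.3 to t = 45.6: 43.3 × (1/2)^((45.6−30.3)/8.1831) ≈ 11.848 ng/mL.

12 ng/mL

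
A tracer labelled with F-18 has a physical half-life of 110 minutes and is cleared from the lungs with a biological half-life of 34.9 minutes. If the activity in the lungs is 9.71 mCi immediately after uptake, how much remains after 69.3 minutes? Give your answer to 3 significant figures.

1.58 mCi

1/t_eff = 1/t_phys + 1/t_biol = 1/110 + 1/34.9 = 0.037744 per minute.
t_eff = 110 × 34.9 / (110 + 34.9) ≈ 26.494 minutes.
Remaining = 9.71 × (1/2)^(69.3/26.494) = 9.71 × (1/2)^2.6157 ≈ 1.5842 mCi.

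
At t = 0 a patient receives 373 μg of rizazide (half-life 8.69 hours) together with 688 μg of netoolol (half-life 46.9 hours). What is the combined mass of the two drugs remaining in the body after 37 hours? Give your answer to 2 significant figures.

rizazide: 373 × (1/2)^(37/8.69) = 373 × (1/2)^4.2578 ≈ 19.498 μg.
netoolol: 688 × (1/2)^(37/46.9) = 688 × (1/2)^0.78891 ≈ 398.2 μg.
Total = 19.498 + 398.2 ≈ 417.7 μg.

420 μg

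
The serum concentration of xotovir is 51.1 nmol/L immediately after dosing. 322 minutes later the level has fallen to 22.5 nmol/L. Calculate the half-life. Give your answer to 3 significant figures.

A/A₀ = 22.5/51.1 ≈ 0.44031.
n = log₂(2.2711) ≈ 1.1834 half-lives elapsed in 322 minutes.
t½ = 322/1.1834 ≈ 272.1 minutes.

272 minutes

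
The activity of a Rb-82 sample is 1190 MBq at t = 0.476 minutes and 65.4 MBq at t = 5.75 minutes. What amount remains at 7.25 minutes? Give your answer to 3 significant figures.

Over Δt = 5.75 − 0.476 = 5.274 minutes, the level fell by a factor of 1190/65.4 ≈ 18.196.
n = log₂(18.196) ≈ 4.1855 half-lives, so t½ = 5.274/4.1855 ≈ 1.2601 minutes.
From t = 5.75 to t = 7.25: 65.4 × (1/2)^((7.25−5.75)/1.2601) ≈ 28.657 MBq.

28.7 MBq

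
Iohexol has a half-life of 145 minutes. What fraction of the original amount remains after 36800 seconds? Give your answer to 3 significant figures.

0.0533

36800 seconds = 613.333 minutes.
n = 613.333/145 ≈ 4.2299 half-lives.
Fraction remaining = (1/2)^4.2299 ≈ 0.053294.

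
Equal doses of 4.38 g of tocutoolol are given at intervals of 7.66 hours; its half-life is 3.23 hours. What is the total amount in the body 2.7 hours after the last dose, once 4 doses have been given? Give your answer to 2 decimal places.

3.04 g

The 4 doses were given 25.68, 18.02, 10.36, 2.7 hours ago.
Total = 4.38·(1/2)^(25.68/3.23) + 4.38·(1/2)^(18.02/3.23) + 4.38·(1/2)^(10.36/3.23) + 4.38·(1/2)^(2.7/3.23)
      = 0.017707 + 0.091631 + 0.47418 + 2.4538 ≈ 3.0373 g.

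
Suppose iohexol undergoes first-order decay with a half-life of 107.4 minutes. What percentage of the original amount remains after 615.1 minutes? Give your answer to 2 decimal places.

n = 615.1/107.4 ≈ 5.7272 half-lives.
Fraction remaining = (1/2)^5.7272 ≈ 0.018878, i.e. 1.8878%.

1.89%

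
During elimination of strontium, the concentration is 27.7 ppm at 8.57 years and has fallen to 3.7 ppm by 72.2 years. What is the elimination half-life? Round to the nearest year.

Over Δt = 72.2 − 8.57 = 63.63 years, the level fell by a factor of 27.7/3.7 ≈ 7.4865.
n = log₂(7.4865) ≈ 2.9043 half-lives, so t½ = 63.63/2.9043 ≈ 21.909 years.

22 years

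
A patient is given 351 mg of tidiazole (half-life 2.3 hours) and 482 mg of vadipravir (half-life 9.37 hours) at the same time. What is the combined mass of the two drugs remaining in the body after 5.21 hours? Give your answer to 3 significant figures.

tidiazole: 351 × (1/2)^(5.21/2.3) = 351 × (1/2)^2.2652 ≈ 73.014 mg.
vadipravir: 482 × (1/2)^(5.21/9.37) = 482 × (1/2)^0.55603 ≈ 327.84 mg.
Total = 73.014 + 327.84 ≈ 400.86 mg.

401 mg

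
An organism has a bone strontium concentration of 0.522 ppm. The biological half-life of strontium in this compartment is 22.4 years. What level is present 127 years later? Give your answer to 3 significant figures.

Number of half-lives: n = 127/22.4 ≈ 5.6696.
Remaining = 0.522 × (1/2)^5.6696 = 0.522 × 0.019646 ≈ 0.010255 ppm.

0.0103 ppm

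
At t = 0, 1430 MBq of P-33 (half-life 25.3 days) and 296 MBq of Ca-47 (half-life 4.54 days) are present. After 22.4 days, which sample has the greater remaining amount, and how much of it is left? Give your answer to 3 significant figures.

P-33: 1430 × (1/2)^0.88538 ≈ 774.13 MBq.
Ca-47: 296 × (1/2)^4.9339 ≈ 9.6835 MBq.
P-33 has more remaining, at ≈ 774.13 MBq.

P-33, 774 MBq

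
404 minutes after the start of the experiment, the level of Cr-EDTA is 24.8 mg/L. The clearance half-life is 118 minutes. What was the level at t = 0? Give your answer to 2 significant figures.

270 mg/L

Number of half-lives elapsed: n = 404/118 ≈ 3.4237.
A₀ = A × 2^n = 24.8 × 2^3.4237 = 24.8 × 10.731 ≈ 266.13 mg/L.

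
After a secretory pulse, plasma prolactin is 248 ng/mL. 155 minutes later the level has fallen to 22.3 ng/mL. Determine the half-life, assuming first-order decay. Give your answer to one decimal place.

A/A₀ = 22.3/248 ≈ 0.089919.
n = log₂(11.121) ≈ 3.4752 half-lives elapsed in 155 minutes.
t½ = 155/3.4752 ≈ 44.601 minutes.

44.6 minutes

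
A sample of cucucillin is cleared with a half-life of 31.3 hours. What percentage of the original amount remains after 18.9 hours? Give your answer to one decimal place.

n = 18.9/31.3 ≈ 0.60383 half-lives.
Fraction remaining = (1/2)^0.60383 ≈ 0.658, i.e. 65.8%.

65.8%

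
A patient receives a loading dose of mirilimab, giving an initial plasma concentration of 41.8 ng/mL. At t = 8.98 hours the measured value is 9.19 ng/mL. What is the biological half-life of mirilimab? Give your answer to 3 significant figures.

A/A₀ = 9.19/41.8 ≈ 0.21986.
n = log₂(4.5484) ≈ 2.1854 half-lives elapsed in 8.98 hours.
t½ = 8.98/2.1854 ≈ 4.1092 hours.

4.11 hours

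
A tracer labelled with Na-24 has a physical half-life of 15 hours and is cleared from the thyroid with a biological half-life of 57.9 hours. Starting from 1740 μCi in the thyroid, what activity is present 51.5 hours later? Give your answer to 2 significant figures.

87 μCi

1/t_eff = 1/t_phys + 1/t_biol = 1/15 + 1/57.9 = 0.083938 per hour.
t_eff = 15 × 57.9 / (15 + 57.9) ≈ 11.914 hours.
Remaining = 1740 × (1/2)^(51.5/11.914) = 1740 × (1/2)^4.3228 ≈ 86.948 μCi.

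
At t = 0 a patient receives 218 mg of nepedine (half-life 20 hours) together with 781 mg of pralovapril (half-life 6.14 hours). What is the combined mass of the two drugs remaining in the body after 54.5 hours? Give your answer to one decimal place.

34.6 mg

nepedine: 218 × (1/2)^(54.5/20) = 218 × (1/2)^2.725 ≈ 32.972 mg.
pralovapril: 781 × (1/2)^(54.5/6.14) = 781 × (1/2)^8.8762 ≈ 1.662 mg.
Total = 32.972 + 1.662 ≈ 34.634 mg.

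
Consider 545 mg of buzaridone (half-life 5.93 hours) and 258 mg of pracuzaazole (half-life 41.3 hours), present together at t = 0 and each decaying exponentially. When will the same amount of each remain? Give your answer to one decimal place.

7.5 hours

Set 545·(1/2)^(t/5.93) = 258·(1/2)^(t/41.3).
Taking log₂: log₂(545/258) = t·(1/5.93 − 1/41.3).
log₂(2.1124) = 1.0789; 1/5.93 − 1/41.3 = 0.14442.
t = 1.0789 / 0.14442 ≈ 7.4704 hours.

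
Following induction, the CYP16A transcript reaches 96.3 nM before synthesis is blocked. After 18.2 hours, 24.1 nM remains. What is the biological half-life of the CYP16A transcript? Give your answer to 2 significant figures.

A/A₀ = 24.1/96.3 ≈ 0.25026.
n = log₂(3.9959) ≈ 1.9985 half-lives elapsed in 18.2 hours.
t½ = 18.2/1.9985 ≈ 9.1068 hours.

9.1 hours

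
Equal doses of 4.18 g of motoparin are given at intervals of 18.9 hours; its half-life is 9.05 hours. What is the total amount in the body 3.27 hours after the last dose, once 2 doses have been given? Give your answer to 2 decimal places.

The 2 doses were given 22.17, 3.27 hours ago.
Total = 4.18·(1/2)^(22.17/9.05) + 4.18·(1/2)^(3.27/9.05)
      = 0.76513 + 3.2539 ≈ 4.019 g.

4.02 g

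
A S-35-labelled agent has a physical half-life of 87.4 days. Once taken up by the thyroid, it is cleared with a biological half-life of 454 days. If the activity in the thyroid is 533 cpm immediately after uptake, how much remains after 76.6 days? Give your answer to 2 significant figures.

260 cpm

1/t_eff = 1/t_phys + 1/t_biol = 1/87.4 + 1/454 = 0.013644 per day.
t_eff = 87.4 × 454 / (87.4 + 454) ≈ 73.291 days.
Remaining = 533 × (1/2)^(76.6/73.291) = 533 × (1/2)^1.0452 ≈ 258.29 cpm.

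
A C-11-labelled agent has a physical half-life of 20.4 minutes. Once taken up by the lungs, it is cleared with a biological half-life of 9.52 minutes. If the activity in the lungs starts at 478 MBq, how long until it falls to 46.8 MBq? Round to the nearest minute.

22 minutes

1/t_eff = 1/t_phys + 1/t_biol = 1/20.4 + 1/9.52 = 0.15406 per minute.
t_eff = 20.4 × 9.52 / (20.4 + 9.52) ≈ 6.4909 minutes.
n = log₂(478/46.8) ≈ 3.3524; t = 3.3524 × 6.4909 ≈ 21.76 minutes.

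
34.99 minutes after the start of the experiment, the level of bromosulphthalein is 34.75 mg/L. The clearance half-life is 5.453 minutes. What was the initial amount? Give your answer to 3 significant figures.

Number of half-lives elapsed: n = 34.99/5.453 ≈ 6.4167.
A₀ = A × 2^n = 34.75 × 2^6.4167 = 34.75 × 85.429 ≈ 2968.7 mg/L.

2970 mg/L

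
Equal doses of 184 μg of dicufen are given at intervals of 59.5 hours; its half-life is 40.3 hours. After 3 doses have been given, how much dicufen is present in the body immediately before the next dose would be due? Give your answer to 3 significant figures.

98.4 μg

The 3 doses were given 178.5, 119, 59.5 hours ago.
Total = 184·(1/2)^(178.5/40.3) + 184·(1/2)^(119/40.3) + 184·(1/2)^(59.5/40.3)
      = 8.5403 + 23.764 + 66.126 ≈ 98.43 μg.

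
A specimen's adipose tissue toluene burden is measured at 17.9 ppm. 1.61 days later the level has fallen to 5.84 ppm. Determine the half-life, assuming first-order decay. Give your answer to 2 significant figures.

A/A₀ = 5.84/17.9 ≈ 0.32626.
n = log₂(3.0651) ≈ 1.6159 half-lives elapsed in 1.61 days.
t½ = 1.61/1.6159 ≈ 0.99634 days.

1.0 days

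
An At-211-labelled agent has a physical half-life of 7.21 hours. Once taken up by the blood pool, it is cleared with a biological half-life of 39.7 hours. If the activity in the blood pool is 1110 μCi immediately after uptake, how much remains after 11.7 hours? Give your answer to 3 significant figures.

1/t_eff = 1/t_phys + 1/t_biol = 1/7.21 + 1/39.7 = 0.16389 per hour.
t_eff = 7.21 × 39.7 / (7.21 + 39.7) ≈ 6.1018 hours.
Remaining = 1110 × (1/2)^(11.7/6.1018) = 1110 × (1/2)^1.9175 ≈ 293.84 μCi.

294 μCi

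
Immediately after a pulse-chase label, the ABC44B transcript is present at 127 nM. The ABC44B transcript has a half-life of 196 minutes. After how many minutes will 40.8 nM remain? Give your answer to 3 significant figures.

321 minutes

Fraction remaining = 40.8/127 ≈ 0.32126.
n = log₂(127/40.8) = ln(3.1127)/ln 2 ≈ 1.6382 half-lives.
t = n × t½ = 1.6382 × 196 ≈ 321.08 minutes.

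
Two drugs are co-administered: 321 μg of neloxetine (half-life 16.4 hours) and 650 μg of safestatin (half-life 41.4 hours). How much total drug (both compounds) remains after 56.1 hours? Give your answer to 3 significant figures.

neloxetine: 321 × (1/2)^(56.1/16.4) = 321 × (1/2)^3.4207 ≈ 29.975 μg.
safestatin: 650 × (1/2)^(56.1/41.4) = 650 × (1/2)^1.3551 ≈ 254.09 μg.
Total = 29.975 + 254.09 ≈ 284.07 μg.

284 μg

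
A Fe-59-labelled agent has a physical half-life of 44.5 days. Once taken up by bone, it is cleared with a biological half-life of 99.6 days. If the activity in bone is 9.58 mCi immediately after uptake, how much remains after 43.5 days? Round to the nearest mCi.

1/t_eff = 1/t_phys + 1/t_biol = 1/44.5 + 1/99.6 = 0.032512 per day.
t_eff = 44.5 × 99.6 / (44.5 + 99.6) ≈ 30.758 days.
Remaining = 9.58 × (1/2)^(43.5/30.758) = 9.58 × (1/2)^1.4143 ≈ 3.5944 mCi.

4 mCi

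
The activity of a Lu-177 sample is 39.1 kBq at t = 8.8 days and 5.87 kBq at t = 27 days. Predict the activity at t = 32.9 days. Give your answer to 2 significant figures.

3.2 kBq

Over Δt = 27 − 8.8 = 18.2 days, the level fell by a factor of 39.1/5.87 ≈ 6.661.
n = log₂(6.661) ≈ 2.7357 half-lives, so t½ = 18.2/2.7357 ≈ 6.6527 days.
From t = 27 to t = 32.9: 5.87 × (1/2)^((32.9−27)/6.6527) ≈ 3.1744 kBq.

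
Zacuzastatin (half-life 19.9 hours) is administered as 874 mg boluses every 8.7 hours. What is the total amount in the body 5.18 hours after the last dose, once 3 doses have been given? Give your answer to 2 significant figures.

1700 mg

The 3 doses were given 22.58, 13.88, 5.18 hours ago.
Total = 874·(1/2)^(22.58/19.9) + 874·(1/2)^(13.88/19.9) + 874·(1/2)^(5.18/19.9)
      = 398.05 + 538.95 + 729.71 ≈ 1666.7 mg.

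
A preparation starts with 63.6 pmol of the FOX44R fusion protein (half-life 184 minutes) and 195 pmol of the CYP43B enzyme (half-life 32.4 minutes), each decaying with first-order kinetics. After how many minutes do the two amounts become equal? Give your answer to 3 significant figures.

Set 63.6·(1/2)^(t/184) = 195·(1/2)^(t/32.4).
Taking log₂: log₂(63.6/195) = t·(1/184 − 1/32.4).
log₂(0.32615) = -1.6164; 1/184 − 1/32.4 = -0.025429.
t = -1.6164 / -0.025429 ≈ 63.563 minutes.

63.6 minutes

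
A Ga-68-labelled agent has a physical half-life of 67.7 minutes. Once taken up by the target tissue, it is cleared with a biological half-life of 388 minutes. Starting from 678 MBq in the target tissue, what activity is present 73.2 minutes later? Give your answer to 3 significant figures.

1/t_eff = 1/t_phys + 1/t_biol = 1/67.7 + 1/388 = 0.017348 per minute.
t_eff = 67.7 × 388 / (67.7 + 388) ≈ 57.642 minutes.
Remaining = 678 × (1/2)^(73.2/57.642) = 678 × (1/2)^1.2699 ≈ 281.16 MBq.

281 MBq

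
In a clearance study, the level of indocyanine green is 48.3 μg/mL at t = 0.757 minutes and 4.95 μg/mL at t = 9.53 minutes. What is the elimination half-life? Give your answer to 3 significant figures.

Over Δt = 9.53 − 0.757 = 8.773 minutes, the level fell by a factor of 48.3/4.95 ≈ 9.7576.
n = log₂(9.7576) ≈ 3.2865 half-lives, so t½ = 8.773/3.2865 ≈ 2.6694 minutes.

2.67 minutes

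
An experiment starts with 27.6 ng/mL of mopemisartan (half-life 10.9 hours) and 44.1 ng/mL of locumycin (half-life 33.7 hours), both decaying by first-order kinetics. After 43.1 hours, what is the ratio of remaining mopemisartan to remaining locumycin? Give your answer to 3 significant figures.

0.0980

mopemisartan: 27.6 × (1/2)^(43.1/10.9) = 27.6 × (1/2)^3.9541 ≈ 1.7807 ng/mL.
locumycin: 44.1 × (1/2)^(43.1/33.7) = 44.1 × (1/2)^1.2789 ≈ 18.174 ng/mL.
Ratio ≈ 1.7807 / 18.174 ≈ 0.097984.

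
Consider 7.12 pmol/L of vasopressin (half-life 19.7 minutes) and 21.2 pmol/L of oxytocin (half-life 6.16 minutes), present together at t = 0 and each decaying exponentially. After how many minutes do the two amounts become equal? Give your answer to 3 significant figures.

Set 7.12·(1/2)^(t/19.7) = 21.2·(1/2)^(t/6.16).
Taking log₂: log₂(7.12/21.2) = t·(1/19.7 − 1/6.16).
log₂(0.33585) = -1.5741; 1/19.7 − 1/6.16 = -0.11158.
t = -1.5741 / -0.11158 ≈ 14.108 minutes.

14.1 minutes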